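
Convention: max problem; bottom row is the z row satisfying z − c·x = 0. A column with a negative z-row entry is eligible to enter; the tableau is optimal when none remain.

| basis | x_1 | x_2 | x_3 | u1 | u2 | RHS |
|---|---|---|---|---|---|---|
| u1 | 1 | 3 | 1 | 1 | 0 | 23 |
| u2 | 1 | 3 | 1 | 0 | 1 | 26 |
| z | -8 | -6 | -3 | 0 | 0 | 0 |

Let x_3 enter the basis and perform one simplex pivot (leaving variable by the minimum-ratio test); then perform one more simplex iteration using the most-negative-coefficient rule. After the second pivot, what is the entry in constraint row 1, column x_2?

Ratio test on column x_3 — row 1: 23/1 = 23; row 2: 26/1 = 26. Minimum is 23 at row 1 (u1 leaves); pivot element 1.
Divide row 1 by 1; eliminate column x_3 from the other rows.
Second iteration: most negative z-row entry is -5 in column x_1, so x_1 enters.
Ratio test on column x_1 — row 1: 23/1 = 23; row 2: entry 0 ≤ 0. Minimum is 23 at row 1 (x_3 leaves); pivot element 1.
Divide row 1 by 1; eliminate column x_1 from the other rows.
After both pivots, the entry at constraint row 1, column x_2 is 3.

3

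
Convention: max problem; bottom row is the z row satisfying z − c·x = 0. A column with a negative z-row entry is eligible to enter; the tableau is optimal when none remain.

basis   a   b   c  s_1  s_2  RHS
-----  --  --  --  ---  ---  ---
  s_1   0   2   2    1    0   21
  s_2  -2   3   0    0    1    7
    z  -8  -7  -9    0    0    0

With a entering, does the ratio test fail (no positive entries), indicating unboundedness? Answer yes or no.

Every constraint-row entry in column a is ≤ 0, so increasing a is unbounded.

yes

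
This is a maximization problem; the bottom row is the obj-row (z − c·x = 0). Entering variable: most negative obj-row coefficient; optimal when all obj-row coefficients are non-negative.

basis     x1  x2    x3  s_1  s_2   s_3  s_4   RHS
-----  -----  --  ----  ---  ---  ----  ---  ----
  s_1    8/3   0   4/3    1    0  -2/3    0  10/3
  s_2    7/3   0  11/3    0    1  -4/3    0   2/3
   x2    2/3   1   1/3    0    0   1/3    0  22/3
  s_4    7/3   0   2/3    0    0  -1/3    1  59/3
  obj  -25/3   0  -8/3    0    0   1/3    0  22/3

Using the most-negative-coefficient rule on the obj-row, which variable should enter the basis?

x1

Negative obj-row entries: x1: -25/3, x3: -8/3.
The most negative is -25/3 in column x1, so x1 enters.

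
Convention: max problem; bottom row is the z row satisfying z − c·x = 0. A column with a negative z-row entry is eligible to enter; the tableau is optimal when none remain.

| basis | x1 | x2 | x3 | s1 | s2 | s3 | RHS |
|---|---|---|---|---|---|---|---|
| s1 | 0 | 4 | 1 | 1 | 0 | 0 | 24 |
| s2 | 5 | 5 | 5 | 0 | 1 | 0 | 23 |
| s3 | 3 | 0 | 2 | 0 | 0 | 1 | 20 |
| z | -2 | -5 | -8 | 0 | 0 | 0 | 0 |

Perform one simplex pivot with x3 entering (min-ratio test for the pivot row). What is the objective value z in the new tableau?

184/5

Ratio test on column x3 — row 1: 24/1 = 24; row 2: 23/5 = 23/5; row 3: 20/2 = 10. Minimum is 23/5 at row 2 (s2 leaves); pivot element 5.
Pivot on row 2; the z-row RHS becomes 0 − (-8)·(23/5) = 184/5.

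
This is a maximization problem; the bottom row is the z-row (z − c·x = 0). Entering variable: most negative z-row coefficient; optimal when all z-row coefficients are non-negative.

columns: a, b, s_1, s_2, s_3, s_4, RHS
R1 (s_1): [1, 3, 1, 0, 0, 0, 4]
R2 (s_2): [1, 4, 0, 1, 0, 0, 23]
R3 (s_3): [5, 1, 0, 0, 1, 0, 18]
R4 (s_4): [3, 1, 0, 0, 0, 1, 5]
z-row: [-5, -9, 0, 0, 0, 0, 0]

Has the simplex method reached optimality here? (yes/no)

no

The z-row has a negative entry -9 in column b, so it is not optimal.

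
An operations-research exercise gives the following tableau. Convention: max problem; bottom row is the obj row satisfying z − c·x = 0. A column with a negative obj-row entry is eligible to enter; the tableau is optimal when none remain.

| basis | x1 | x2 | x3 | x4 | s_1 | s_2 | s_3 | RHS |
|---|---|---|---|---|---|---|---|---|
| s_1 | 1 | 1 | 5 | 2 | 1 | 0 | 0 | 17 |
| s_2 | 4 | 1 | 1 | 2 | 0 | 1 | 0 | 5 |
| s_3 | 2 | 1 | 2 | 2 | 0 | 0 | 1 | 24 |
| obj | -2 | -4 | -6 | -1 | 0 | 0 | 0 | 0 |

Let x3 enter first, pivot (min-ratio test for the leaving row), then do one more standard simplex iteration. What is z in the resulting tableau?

26

Ratio test on column x3 — row 1: 17/5 = 17/5; row 2: 5/1 = 5; row 3: 24/2 = 12. Minimum is 17/5 at row 1 (s_1 leaves); pivot element 5.
Pivot on row 1; the obj-row RHS becomes 0 − (-6)·(17/5) = 102/5.
Next entering variable (most negative obj-row entry -14/5): x2.
Ratio test on column x2 — row 1: (17/5)/(1/5) = 17; row 2: (8/5)/(4/5) = 2; row 3: (86/5)/(3/5) = 86/3. Minimum is 2 at row 2 (s_2 leaves); pivot element 4/5.
After the second pivot the obj-row RHS is 102/5 − (-14/5)·2 = 26.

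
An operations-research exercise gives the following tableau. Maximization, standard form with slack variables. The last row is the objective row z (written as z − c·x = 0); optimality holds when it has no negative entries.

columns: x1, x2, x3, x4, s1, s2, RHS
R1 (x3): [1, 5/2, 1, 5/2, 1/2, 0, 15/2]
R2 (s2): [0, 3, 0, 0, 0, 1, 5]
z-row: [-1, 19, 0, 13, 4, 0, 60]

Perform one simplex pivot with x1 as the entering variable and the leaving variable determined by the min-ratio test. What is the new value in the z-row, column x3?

Ratio test on column x1 — row 1: (15/2)/1 = 15/2; row 2: entry 0 ≤ 0. Minimum is 15/2 at row 1 (x3 leaves); pivot element 1.
Divide row 1 by 1; eliminate column x1 from the other rows.
z-row update in column x3: 0 − (-1)·1 = 1.

1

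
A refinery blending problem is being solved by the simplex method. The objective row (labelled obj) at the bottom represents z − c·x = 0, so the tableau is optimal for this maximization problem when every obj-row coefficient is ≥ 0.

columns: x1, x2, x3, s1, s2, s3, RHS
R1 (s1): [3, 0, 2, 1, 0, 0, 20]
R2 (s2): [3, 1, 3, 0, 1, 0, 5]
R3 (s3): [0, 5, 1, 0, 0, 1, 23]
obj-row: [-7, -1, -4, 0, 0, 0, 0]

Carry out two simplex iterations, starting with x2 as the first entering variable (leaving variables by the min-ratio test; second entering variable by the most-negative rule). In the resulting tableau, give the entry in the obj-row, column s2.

7/3

Ratio test on column x2 — row 1: entry 0 ≤ 0; row 2: 5/1 = 5; row 3: 23/5 = 23/5. Minimum is 23/5 at row 3 (s3 leaves); pivot element 5.
Divide row 3 by 5; eliminate column x2 from the other rows.
Second iteration: most negative obj-row entry is -7 in column x1, so x1 enters.
Ratio test on column x1 — row 1: 20/3 = 20/3; row 2: (2/5)/3 = 2/15; row 3: entry 0 ≤ 0. Minimum is 2/15 at row 2 (s2 leaves); pivot element 3.
Divide row 2 by 3; eliminate column x1 from the other rows.
After both pivots, the entry at the obj-row, column s2 is 7/3.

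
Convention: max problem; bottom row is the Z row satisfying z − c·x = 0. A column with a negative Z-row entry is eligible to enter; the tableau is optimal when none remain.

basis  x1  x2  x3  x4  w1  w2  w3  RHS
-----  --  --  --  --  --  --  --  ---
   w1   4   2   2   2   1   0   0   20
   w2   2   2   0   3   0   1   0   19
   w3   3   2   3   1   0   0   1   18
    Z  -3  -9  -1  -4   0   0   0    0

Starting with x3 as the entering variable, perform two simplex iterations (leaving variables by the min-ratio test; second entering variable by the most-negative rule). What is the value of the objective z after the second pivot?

Ratio test on column x3 — row 1: 20/2 = 10; row 2: entry 0 ≤ 0; row 3: 18/3 = 6. Minimum is 6 at row 3 (w3 leaves); pivot element 3.
Pivot on row 3; the Z-row RHS becomes 0 − (-1)·6 = 6.
Next entering variable (most negative Z-row entry -25/3): x2.
Ratio test on column x2 — row 1: 8/(2/3) = 12; row 2: 19/2 = 19/2; row 3: 6/(2/3) = 9. Minimum is 9 at row 3 (x3 leaves); pivot element 2/3.
After the second pivot the Z-row RHS is 6 − (-25/3)·9 = 81.

81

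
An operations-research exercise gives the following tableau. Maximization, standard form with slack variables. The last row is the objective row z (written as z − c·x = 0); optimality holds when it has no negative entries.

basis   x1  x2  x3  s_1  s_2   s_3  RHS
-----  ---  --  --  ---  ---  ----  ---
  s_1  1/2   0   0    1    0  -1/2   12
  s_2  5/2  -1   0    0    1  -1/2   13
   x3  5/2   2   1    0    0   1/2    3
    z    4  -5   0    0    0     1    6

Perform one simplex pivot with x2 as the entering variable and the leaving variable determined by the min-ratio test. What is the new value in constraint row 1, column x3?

0

Ratio test on column x2 — row 1: entry 0 ≤ 0; row 2: entry -1 ≤ 0; row 3: 3/2 = 3/2. Minimum is 3/2 at row 3 (x3 leaves); pivot element 2.
Divide row 3 by 2; eliminate column x2 from the other rows.
Row 1 update in column x3: 0 − 0·(1/2) = 0.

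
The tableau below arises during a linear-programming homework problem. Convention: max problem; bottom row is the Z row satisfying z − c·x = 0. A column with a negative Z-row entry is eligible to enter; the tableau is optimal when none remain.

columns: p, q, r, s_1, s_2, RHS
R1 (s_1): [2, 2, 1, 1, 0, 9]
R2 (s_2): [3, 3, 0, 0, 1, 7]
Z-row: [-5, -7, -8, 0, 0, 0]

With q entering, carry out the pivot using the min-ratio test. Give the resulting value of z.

Ratio test on column q — row 1: 9/2 = 9/2; row 2: 7/3 = 7/3. Minimum is 7/3 at row 2 (s_2 leaves); pivot element 3.
Pivot on row 2; the Z-row RHS becomes 0 − (-7)·(7/3) = 49/3.

49/3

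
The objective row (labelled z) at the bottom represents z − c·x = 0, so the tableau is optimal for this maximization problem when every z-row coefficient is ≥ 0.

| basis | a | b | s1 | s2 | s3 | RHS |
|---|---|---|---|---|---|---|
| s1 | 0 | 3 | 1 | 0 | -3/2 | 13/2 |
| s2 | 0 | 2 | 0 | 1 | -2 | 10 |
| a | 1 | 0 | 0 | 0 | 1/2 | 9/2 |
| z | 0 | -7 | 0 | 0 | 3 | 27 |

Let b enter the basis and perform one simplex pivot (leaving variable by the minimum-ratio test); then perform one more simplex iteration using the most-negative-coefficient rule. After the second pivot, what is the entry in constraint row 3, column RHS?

9

Ratio test on column b — row 1: (13/2)/3 = 13/6; row 2: 10/2 = 5; row 3: entry 0 ≤ 0. Minimum is 13/6 at row 1 (s1 leaves); pivot element 3.
Divide row 1 by 3; eliminate column b from the other rows.
Second iteration: most negative z-row entry is -1/2 in column s3, so s3 enters.
Ratio test on column s3 — row 1: entry -1/2 ≤ 0; row 2: entry -1 ≤ 0; row 3: (9/2)/(1/2) = 9. Minimum is 9 at row 3 (a leaves); pivot element 1/2.
Divide row 3 by 1/2; eliminate column s3 from the other rows.
After both pivots, the entry at constraint row 3, column RHS is 9.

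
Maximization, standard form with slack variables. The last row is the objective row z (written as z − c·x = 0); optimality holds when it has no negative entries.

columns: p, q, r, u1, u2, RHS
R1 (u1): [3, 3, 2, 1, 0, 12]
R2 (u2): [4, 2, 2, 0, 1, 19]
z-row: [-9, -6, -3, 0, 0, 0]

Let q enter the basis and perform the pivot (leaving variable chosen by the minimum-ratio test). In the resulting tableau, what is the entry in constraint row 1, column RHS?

Ratio test on column q — row 1: 12/3 = 4; row 2: 19/2 = 19/2. Minimum is 4 at row 1 (u1 leaves); pivot element 3.
Divide row 1 by 3; eliminate column q from the other rows.
In the new row 1, the RHS entry is the old entry divided by the pivot: 12/3 = 4.

4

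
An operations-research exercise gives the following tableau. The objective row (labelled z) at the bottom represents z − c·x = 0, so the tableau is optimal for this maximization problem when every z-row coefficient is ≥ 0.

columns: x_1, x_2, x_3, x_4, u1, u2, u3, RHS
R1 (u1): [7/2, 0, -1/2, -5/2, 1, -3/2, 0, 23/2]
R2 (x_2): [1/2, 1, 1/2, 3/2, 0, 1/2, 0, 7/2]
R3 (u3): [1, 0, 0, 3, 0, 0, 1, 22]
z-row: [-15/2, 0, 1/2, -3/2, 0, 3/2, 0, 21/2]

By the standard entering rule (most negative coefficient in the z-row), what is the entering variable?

x_1

Negative z-row entries: x_1: -15/2, x_4: -3/2.
The most negative is -15/2 in column x_1, so x_1 enters.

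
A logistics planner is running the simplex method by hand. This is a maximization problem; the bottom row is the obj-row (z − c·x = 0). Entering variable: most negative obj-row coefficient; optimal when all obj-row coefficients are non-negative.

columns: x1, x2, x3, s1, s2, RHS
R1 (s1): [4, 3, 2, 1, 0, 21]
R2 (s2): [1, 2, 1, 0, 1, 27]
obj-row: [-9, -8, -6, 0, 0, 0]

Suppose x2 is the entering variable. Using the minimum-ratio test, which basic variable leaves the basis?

s1

Column x2 entries and ratios — s1: 21/3 = 7; s2: 27/2 = 27/2.
Smallest ratio is 7 in the row of s1, so s1 leaves.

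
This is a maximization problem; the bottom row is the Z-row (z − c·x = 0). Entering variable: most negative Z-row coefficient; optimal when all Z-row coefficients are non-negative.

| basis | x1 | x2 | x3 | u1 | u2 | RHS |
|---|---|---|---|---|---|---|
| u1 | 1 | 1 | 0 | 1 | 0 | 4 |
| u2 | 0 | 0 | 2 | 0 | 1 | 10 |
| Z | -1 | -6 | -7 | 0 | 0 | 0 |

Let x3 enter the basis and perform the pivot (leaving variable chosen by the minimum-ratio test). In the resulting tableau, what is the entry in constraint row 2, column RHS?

Ratio test on column x3 — row 1: entry 0 ≤ 0; row 2: 10/2 = 5. Minimum is 5 at row 2 (u2 leaves); pivot element 2.
Divide row 2 by 2; eliminate column x3 from the other rows.
In the new row 2, the RHS entry is the old entry divided by the pivot: 10/2 = 5.

5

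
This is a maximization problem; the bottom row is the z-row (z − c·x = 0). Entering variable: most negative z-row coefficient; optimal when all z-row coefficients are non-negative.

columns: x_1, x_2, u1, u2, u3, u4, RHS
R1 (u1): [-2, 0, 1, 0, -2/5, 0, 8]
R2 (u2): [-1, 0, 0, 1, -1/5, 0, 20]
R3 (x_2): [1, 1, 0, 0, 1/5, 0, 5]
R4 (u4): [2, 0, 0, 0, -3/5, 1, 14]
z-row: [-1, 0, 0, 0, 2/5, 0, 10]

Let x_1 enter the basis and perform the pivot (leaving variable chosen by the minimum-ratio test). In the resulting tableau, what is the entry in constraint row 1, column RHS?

18

Ratio test on column x_1 — row 1: entry -2 ≤ 0; row 2: entry -1 ≤ 0; row 3: 5/1 = 5; row 4: 14/2 = 7. Minimum is 5 at row 3 (x_2 leaves); pivot element 1.
Divide row 3 by 1; eliminate column x_1 from the other rows.
Row 1 update in column RHS: 8 − (-2)·5 = 18.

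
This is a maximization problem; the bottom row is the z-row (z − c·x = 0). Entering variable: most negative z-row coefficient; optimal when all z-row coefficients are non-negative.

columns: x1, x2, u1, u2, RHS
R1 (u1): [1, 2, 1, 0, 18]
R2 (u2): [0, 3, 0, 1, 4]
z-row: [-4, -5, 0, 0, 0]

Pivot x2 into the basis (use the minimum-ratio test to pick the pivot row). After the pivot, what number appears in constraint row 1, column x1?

Ratio test on column x2 — row 1: 18/2 = 9; row 2: 4/3 = 4/3. Minimum is 4/3 at row 2 (u2 leaves); pivot element 3.
Divide row 2 by 3; eliminate column x2 from the other rows.
Row 1 update in column x1: 1 − 2·0 = 1.

1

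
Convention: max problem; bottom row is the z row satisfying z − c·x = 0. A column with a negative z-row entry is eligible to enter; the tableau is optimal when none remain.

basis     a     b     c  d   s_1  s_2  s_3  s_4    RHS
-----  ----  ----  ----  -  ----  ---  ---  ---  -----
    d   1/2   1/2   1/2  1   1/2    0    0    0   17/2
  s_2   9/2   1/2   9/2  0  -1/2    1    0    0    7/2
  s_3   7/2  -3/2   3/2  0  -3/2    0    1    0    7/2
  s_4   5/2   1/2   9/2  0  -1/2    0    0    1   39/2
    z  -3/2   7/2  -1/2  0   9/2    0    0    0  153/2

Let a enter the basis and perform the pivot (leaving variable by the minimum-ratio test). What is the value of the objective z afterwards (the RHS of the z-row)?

233/3

Ratio test on column a — row 1: (17/2)/(1/2) = 17; row 2: (7/2)/(9/2) = 7/9; row 3: (7/2)/(7/2) = 1; row 4: (39/2)/(5/2) = 39/5. Minimum is 7/9 at row 2 (s_2 leaves); pivot element 9/2.
Pivot on row 2; the z-row RHS becomes 153/2 − (-3/2)·(7/9) = 233/3.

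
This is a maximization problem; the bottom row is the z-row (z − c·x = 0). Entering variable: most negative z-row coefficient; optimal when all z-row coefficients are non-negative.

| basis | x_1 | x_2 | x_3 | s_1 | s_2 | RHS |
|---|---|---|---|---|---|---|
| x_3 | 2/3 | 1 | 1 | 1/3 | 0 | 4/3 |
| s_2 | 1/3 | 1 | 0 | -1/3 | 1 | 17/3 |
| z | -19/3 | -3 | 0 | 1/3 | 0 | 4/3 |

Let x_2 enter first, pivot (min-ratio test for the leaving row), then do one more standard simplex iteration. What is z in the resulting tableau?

Ratio test on column x_2 — row 1: (4/3)/1 = 4/3; row 2: (17/3)/1 = 17/3. Minimum is 4/3 at row 1 (x_3 leaves); pivot element 1.
Pivot on row 1; the z-row RHS becomes 4/3 − (-3)·(4/3) = 16/3.
Next entering variable (most negative z-row entry -13/3): x_1.
Ratio test on column x_1 — row 1: (4/3)/(2/3) = 2; row 2: entry -1/3 ≤ 0. Minimum is 2 at row 1 (x_2 leaves); pivot element 2/3.
After the second pivot the z-row RHS is 16/3 − (-13/3)·2 = 14.

14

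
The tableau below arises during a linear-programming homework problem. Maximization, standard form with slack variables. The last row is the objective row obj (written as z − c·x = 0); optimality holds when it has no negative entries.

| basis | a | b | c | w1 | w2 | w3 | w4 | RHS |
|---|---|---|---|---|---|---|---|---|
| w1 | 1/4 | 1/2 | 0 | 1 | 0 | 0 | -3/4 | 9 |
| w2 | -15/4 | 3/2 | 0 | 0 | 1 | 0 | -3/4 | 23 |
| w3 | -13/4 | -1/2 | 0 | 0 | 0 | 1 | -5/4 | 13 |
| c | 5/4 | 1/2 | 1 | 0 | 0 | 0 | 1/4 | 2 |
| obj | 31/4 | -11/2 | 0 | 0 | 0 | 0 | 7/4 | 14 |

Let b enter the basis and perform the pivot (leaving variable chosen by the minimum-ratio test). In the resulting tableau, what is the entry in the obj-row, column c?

11

Ratio test on column b — row 1: 9/(1/2) = 18; row 2: 23/(3/2) = 46/3; row 3: entry -1/2 ≤ 0; row 4: 2/(1/2) = 4. Minimum is 4 at row 4 (c leaves); pivot element 1/2.
Divide row 4 by 1/2; eliminate column b from the other rows.
obj-row update in column c: 0 − (-11/2)·2 = 11.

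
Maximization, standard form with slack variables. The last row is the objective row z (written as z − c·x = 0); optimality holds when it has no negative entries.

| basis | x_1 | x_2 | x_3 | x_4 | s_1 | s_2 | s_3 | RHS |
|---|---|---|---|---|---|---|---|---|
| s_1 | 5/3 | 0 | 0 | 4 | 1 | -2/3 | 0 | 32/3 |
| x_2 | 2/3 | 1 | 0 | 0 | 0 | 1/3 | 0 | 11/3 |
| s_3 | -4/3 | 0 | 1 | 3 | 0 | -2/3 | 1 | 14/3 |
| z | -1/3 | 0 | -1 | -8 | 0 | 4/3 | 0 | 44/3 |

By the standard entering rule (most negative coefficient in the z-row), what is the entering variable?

Negative z-row entries: x_1: -1/3, x_3: -1, x_4: -8.
The most negative is -8 in column x_4, so x_4 enters.

x_4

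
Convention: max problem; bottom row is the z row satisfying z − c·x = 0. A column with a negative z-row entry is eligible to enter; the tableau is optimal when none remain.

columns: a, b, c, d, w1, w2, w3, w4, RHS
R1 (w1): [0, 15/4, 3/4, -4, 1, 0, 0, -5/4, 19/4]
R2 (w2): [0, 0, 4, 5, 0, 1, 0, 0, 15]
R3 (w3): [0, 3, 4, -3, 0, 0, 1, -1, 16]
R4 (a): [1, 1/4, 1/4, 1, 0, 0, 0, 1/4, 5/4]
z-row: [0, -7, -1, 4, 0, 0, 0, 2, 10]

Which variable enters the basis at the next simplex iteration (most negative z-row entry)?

Negative z-row entries: b: -7, c: -1.
The most negative is -7 in column b, so b enters.

b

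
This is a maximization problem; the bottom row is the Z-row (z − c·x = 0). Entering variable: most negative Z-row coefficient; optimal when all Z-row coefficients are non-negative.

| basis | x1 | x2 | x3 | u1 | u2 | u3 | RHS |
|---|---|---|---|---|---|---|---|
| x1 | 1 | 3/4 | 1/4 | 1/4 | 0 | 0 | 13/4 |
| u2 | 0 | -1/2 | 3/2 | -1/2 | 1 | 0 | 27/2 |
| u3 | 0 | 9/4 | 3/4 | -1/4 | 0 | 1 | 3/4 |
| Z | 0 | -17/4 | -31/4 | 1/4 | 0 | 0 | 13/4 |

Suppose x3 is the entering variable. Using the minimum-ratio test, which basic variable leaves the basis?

u3

Column x3 entries and ratios — x1: (13/4)/(1/4) = 13; u2: (27/2)/(3/2) = 9; u3: (3/4)/(3/4) = 1.
Smallest ratio is 1 in the row of u3, so u3 leaves.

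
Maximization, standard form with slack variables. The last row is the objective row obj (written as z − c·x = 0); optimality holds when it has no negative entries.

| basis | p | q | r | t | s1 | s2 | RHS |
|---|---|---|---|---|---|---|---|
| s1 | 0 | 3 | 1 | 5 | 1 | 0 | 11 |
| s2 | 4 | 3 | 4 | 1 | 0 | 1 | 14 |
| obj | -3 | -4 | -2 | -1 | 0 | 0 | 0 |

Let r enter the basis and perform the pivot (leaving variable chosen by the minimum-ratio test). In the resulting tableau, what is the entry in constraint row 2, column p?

Ratio test on column r — row 1: 11/1 = 11; row 2: 14/4 = 7/2. Minimum is 7/2 at row 2 (s2 leaves); pivot element 4.
Divide row 2 by 4; eliminate column r from the other rows.
In the new row 2, the p entry is the old entry divided by the pivot: 4/4 = 1.

1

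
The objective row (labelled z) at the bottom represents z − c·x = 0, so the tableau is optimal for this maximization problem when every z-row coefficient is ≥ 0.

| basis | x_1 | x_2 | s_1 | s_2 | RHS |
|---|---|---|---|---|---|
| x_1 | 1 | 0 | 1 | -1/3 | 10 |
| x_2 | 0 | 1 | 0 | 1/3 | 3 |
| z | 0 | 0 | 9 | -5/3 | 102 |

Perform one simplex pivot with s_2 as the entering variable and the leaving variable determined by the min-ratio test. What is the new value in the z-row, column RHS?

Ratio test on column s_2 — row 1: entry -1/3 ≤ 0; row 2: 3/(1/3) = 9. Minimum is 9 at row 2 (x_2 leaves); pivot element 1/3.
Divide row 2 by 1/3; eliminate column s_2 from the other rows.
z-row update in column RHS: 102 − (-5/3)·9 = 117.

117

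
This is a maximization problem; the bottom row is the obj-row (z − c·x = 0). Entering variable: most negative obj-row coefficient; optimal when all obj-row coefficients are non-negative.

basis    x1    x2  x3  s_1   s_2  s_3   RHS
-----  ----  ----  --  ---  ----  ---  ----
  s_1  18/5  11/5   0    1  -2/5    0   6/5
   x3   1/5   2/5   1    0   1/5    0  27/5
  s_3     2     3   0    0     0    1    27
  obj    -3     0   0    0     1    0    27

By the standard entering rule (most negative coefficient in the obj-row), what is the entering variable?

Negative obj-row entries: x1: -3.
The most negative is -3 in column x1, so x1 enters.

x1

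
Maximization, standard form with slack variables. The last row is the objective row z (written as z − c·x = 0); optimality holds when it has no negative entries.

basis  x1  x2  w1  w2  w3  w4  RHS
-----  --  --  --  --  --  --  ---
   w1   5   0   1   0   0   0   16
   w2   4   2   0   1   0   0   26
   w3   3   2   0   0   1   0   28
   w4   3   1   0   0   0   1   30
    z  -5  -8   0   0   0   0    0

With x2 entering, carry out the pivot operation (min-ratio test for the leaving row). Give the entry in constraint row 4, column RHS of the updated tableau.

Ratio test on column x2 — row 1: entry 0 ≤ 0; row 2: 26/2 = 13; row 3: 28/2 = 14; row 4: 30/1 = 30. Minimum is 13 at row 2 (w2 leaves); pivot element 2.
Divide row 2 by 2; eliminate column x2 from the other rows.
Row 4 update in column RHS: 30 − 1·13 = 17.

17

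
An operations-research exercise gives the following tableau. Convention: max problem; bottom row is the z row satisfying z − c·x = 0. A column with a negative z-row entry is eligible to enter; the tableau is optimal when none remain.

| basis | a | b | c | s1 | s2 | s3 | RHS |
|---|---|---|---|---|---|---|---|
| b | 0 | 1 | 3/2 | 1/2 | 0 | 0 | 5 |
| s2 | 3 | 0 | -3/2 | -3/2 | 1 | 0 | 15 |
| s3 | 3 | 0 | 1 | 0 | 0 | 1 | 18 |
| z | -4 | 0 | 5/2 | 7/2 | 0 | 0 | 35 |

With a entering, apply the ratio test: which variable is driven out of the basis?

Column a entries and ratios — b: 0 ≤ 0, skip; s2: 15/3 = 5; s3: 18/3 = 6.
Smallest ratio is 5 in the row of s2, so s2 leaves.

s2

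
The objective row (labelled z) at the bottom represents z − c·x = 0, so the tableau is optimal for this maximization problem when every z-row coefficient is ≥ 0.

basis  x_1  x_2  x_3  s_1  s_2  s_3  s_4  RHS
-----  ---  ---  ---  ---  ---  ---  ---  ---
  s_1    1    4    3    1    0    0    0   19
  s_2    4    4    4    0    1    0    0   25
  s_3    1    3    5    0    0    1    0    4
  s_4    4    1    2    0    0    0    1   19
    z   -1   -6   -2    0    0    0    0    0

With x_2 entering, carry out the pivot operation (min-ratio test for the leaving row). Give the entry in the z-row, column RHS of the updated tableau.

Ratio test on column x_2 — row 1: 19/4 = 19/4; row 2: 25/4 = 25/4; row 3: 4/3 = 4/3; row 4: 19/1 = 19. Minimum is 4/3 at row 3 (s_3 leaves); pivot element 3.
Divide row 3 by 3; eliminate column x_2 from the other rows.
z-row update in column RHS: 0 − (-6)·(4/3) = 8.

8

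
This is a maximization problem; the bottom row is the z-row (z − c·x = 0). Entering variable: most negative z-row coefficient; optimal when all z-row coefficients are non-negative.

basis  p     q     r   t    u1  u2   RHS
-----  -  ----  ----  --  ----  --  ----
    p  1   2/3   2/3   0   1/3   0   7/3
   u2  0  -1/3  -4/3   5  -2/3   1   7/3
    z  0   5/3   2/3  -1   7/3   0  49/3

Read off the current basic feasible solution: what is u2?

u2 is basic (row 2); its value is the RHS of that row, 7/3.

7/3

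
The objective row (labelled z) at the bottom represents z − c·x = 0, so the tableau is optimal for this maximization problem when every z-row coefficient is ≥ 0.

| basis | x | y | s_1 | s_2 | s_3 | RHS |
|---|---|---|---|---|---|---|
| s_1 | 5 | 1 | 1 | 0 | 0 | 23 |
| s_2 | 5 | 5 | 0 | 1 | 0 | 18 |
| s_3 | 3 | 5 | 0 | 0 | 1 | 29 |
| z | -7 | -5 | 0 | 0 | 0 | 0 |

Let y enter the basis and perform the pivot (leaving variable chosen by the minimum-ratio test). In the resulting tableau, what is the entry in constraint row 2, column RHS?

18/5

Ratio test on column y — row 1: 23/1 = 23; row 2: 18/5 = 18/5; row 3: 29/5 = 29/5. Minimum is 18/5 at row 2 (s_2 leaves); pivot element 5.
Divide row 2 by 5; eliminate column y from the other rows.
In the new row 2, the RHS entry is the old entry divided by the pivot: 18/5 = 18/5.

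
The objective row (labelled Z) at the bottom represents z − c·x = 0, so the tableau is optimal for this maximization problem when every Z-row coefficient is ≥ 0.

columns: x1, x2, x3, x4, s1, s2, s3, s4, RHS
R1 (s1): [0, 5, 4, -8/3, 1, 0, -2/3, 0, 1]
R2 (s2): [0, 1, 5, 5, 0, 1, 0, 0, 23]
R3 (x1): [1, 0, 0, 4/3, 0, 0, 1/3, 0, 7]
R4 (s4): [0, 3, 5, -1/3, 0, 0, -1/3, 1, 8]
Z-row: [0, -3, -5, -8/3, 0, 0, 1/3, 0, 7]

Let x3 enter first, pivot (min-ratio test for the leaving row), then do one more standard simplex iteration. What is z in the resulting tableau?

87/4

Ratio test on column x3 — row 1: 1/4 = 1/4; row 2: 23/5 = 23/5; row 3: entry 0 ≤ 0; row 4: 8/5 = 8/5. Minimum is 1/4 at row 1 (s1 leaves); pivot element 4.
Pivot on row 1; the Z-row RHS becomes 7 − (-5)·(1/4) = 33/4.
Next entering variable (most negative Z-row entry -6): x4.
Ratio test on column x4 — row 1: entry -2/3 ≤ 0; row 2: (87/4)/(25/3) = 261/100; row 3: 7/(4/3) = 21/4; row 4: (27/4)/3 = 9/4. Minimum is 9/4 at row 4 (s4 leaves); pivot element 3.
After the second pivot the Z-row RHS is 33/4 − (-6)·(9/4) = 87/4.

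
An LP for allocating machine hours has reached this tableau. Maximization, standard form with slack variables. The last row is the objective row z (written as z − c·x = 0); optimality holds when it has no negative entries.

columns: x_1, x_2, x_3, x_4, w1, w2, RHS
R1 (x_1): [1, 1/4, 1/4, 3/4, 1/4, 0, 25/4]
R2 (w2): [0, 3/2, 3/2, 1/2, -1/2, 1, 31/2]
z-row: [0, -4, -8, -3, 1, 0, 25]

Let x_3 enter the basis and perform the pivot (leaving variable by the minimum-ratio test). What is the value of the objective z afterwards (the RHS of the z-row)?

323/3

Ratio test on column x_3 — row 1: (25/4)/(1/4) = 25; row 2: (31/2)/(3/2) = 31/3. Minimum is 31/3 at row 2 (w2 leaves); pivot element 3/2.
Pivot on row 2; the z-row RHS becomes 25 − (-8)·(31/3) = 323/3.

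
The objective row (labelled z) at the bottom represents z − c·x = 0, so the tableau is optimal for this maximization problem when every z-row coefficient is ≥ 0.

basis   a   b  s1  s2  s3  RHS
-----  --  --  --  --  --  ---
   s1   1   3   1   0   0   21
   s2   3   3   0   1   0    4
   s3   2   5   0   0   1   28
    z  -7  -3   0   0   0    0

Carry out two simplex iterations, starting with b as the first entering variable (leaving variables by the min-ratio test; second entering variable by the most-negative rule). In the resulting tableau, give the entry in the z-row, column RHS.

28/3

Ratio test on column b — row 1: 21/3 = 7; row 2: 4/3 = 4/3; row 3: 28/5 = 28/5. Minimum is 4/3 at row 2 (s2 leaves); pivot element 3.
Divide row 2 by 3; eliminate column b from the other rows.
Second iteration: most negative z-row entry is -4 in column a, so a enters.
Ratio test on column a — row 1: entry -2 ≤ 0; row 2: (4/3)/1 = 4/3; row 3: entry -3 ≤ 0. Minimum is 4/3 at row 2 (b leaves); pivot element 1.
Divide row 2 by 1; eliminate column a from the other rows.
After both pivots, the entry at the z-row, column RHS is 28/3.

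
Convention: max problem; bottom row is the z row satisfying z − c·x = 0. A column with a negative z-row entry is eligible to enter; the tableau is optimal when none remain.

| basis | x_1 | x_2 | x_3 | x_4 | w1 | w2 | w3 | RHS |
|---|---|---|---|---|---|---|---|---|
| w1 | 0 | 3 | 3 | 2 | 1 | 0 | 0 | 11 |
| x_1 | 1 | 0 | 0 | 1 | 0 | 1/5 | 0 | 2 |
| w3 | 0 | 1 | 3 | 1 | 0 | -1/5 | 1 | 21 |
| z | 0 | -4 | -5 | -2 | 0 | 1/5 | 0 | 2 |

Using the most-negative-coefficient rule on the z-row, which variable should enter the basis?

x_3

Negative z-row entries: x_2: -4, x_3: -5, x_4: -2.
The most negative is -5 in column x_3, so x_3 enters.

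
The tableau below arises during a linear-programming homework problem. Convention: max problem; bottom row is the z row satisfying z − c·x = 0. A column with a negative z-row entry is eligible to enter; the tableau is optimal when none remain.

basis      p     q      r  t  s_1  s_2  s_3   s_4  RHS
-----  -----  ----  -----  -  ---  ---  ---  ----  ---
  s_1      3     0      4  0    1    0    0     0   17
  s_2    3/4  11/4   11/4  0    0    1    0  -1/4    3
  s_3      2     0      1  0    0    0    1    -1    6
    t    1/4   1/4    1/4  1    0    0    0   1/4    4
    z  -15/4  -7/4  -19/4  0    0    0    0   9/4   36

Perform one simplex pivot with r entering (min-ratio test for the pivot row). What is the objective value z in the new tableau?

Ratio test on column r — row 1: 17/4 = 17/4; row 2: 3/(11/4) = 12/11; row 3: 6/1 = 6; row 4: 4/(1/4) = 16. Minimum is 12/11 at row 2 (s_2 leaves); pivot element 11/4.
Pivot on row 2; the z-row RHS becomes 36 − (-19/4)·(12/11) = 453/11.

453/11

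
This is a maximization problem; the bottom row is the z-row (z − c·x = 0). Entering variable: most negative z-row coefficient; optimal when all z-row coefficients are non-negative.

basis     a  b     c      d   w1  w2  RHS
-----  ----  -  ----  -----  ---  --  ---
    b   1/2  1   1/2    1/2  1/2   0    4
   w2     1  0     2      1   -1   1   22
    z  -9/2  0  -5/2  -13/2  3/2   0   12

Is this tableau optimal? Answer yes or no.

The z-row has a negative entry -13/2 in column d, so it is not optimal.

no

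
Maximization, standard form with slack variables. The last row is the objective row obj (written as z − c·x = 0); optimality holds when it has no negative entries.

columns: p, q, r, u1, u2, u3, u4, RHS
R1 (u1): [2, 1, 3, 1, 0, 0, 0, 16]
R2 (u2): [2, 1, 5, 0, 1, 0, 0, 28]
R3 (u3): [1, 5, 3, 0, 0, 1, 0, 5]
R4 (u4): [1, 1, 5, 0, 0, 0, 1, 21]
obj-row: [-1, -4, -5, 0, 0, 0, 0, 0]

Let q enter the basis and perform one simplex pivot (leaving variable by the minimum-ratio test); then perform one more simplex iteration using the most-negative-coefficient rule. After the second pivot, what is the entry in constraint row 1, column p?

1

Ratio test on column q — row 1: 16/1 = 16; row 2: 28/1 = 28; row 3: 5/5 = 1; row 4: 21/1 = 21. Minimum is 1 at row 3 (u3 leaves); pivot element 5.
Divide row 3 by 5; eliminate column q from the other rows.
Second iteration: most negative obj-row entry is -13/5 in column r, so r enters.
Ratio test on column r — row 1: 15/(12/5) = 25/4; row 2: 27/(22/5) = 135/22; row 3: 1/(3/5) = 5/3; row 4: 20/(22/5) = 50/11. Minimum is 5/3 at row 3 (q leaves); pivot element 3/5.
Divide row 3 by 3/5; eliminate column r from the other rows.
After both pivots, the entry at constraint row 1, column p is 1.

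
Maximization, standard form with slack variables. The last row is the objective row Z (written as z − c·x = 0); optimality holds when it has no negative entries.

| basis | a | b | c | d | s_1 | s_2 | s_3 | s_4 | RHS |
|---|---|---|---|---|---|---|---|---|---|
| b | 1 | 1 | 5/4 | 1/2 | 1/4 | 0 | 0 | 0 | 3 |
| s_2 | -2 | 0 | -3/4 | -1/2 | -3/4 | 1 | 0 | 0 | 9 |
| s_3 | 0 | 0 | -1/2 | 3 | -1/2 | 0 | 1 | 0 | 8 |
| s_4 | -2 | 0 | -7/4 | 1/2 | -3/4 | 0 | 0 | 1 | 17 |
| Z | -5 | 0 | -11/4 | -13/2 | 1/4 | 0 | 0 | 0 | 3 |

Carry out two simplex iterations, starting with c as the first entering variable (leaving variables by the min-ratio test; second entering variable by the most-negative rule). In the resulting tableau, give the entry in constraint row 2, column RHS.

91/8

Ratio test on column c — row 1: 3/(5/4) = 12/5; row 2: entry -3/4 ≤ 0; row 3: entry -1/2 ≤ 0; row 4: entry -7/4 ≤ 0. Minimum is 12/5 at row 1 (b leaves); pivot element 5/4.
Divide row 1 by 5/4; eliminate column c from the other rows.
Second iteration: most negative Z-row entry is -27/5 in column d, so d enters.
Ratio test on column d — row 1: (12/5)/(2/5) = 6; row 2: entry -1/5 ≤ 0; row 3: (46/5)/(16/5) = 23/8; row 4: (106/5)/(6/5) = 53/3. Minimum is 23/8 at row 3 (s_3 leaves); pivot element 16/5.
Divide row 3 by 16/5; eliminate column d from the other rows.
After both pivots, the entry at constraint row 2, column RHS is 91/8.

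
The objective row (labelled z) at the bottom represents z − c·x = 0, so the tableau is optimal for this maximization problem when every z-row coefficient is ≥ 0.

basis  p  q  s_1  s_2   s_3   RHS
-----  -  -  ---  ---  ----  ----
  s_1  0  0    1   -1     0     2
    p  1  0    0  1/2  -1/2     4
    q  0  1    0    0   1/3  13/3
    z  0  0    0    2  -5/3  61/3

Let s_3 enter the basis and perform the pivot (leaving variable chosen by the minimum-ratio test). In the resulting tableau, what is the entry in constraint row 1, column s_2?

Ratio test on column s_3 — row 1: entry 0 ≤ 0; row 2: entry -1/2 ≤ 0; row 3: (13/3)/(1/3) = 13. Minimum is 13 at row 3 (q leaves); pivot element 1/3.
Divide row 3 by 1/3; eliminate column s_3 from the other rows.
Row 1 update in column s_2: -1 − 0·0 = -1.

-1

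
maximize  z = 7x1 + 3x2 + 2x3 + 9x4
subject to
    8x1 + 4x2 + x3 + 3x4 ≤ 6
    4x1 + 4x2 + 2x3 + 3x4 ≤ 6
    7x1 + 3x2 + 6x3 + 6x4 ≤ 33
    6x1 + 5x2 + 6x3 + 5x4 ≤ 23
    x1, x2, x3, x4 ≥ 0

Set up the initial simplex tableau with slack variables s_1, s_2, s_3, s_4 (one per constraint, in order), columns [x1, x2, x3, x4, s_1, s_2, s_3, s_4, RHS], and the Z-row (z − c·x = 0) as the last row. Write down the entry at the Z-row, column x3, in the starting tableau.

-2

The Z-row carries the negated objective coefficients: the x3 entry is -2.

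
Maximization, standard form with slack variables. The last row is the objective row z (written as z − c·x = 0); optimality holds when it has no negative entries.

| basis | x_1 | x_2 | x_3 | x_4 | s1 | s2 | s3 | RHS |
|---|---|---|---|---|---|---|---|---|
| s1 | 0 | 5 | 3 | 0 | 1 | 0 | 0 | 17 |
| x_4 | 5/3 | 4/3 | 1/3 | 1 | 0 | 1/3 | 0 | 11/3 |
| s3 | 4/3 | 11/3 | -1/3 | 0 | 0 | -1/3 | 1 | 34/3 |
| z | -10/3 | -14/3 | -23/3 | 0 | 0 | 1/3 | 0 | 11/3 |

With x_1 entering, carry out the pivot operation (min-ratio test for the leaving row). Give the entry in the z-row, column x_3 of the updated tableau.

-7

Ratio test on column x_1 — row 1: entry 0 ≤ 0; row 2: (11/3)/(5/3) = 11/5; row 3: (34/3)/(4/3) = 17/2. Minimum is 11/5 at row 2 (x_4 leaves); pivot element 5/3.
Divide row 2 by 5/3; eliminate column x_1 from the other rows.
z-row update in column x_3: -23/3 − (-10/3)·(1/5) = -7.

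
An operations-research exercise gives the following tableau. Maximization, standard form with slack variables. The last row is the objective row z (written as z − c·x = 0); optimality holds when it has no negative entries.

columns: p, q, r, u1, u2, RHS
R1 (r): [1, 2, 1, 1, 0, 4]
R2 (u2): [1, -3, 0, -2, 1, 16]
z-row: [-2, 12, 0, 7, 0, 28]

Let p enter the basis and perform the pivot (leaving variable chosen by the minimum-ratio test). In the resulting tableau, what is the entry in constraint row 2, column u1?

Ratio test on column p — row 1: 4/1 = 4; row 2: 16/1 = 16. Minimum is 4 at row 1 (r leaves); pivot element 1.
Divide row 1 by 1; eliminate column p from the other rows.
Row 2 update in column u1: -2 − 1·1 = -3.

-3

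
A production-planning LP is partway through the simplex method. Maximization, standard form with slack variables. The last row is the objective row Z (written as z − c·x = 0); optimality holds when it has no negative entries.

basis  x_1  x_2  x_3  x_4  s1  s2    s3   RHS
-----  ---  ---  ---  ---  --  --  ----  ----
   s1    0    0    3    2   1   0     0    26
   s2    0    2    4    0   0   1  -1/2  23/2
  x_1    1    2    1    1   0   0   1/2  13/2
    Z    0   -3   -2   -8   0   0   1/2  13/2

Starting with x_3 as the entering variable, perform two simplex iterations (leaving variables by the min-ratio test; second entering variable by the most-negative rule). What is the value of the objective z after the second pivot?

Ratio test on column x_3 — row 1: 26/3 = 26/3; row 2: (23/2)/4 = 23/8; row 3: (13/2)/1 = 13/2. Minimum is 23/8 at row 2 (s2 leaves); pivot element 4.
Pivot on row 2; the Z-row RHS becomes 13/2 − (-2)·(23/8) = 49/4.
Next entering variable (most negative Z-row entry -8): x_4.
Ratio test on column x_4 — row 1: (139/8)/2 = 139/16; row 2: entry 0 ≤ 0; row 3: (29/8)/1 = 29/8. Minimum is 29/8 at row 3 (x_1 leaves); pivot element 1.
After the second pivot the Z-row RHS is 49/4 − (-8)·(29/8) = 165/4.

165/4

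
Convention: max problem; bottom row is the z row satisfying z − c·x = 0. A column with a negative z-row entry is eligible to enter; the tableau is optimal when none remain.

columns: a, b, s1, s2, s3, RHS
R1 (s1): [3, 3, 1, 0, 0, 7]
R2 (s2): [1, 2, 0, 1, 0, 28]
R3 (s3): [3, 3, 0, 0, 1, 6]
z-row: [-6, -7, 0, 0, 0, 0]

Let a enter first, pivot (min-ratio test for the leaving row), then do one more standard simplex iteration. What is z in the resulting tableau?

Ratio test on column a — row 1: 7/3 = 7/3; row 2: 28/1 = 28; row 3: 6/3 = 2. Minimum is 2 at row 3 (s3 leaves); pivot element 3.
Pivot on row 3; the z-row RHS becomes 0 − (-6)·2 = 12.
Next entering variable (most negative z-row entry -1): b.
Ratio test on column b — row 1: entry 0 ≤ 0; row 2: 26/1 = 26; row 3: 2/1 = 2. Minimum is 2 at row 3 (a leaves); pivot element 1.
After the second pivot the z-row RHS is 12 − (-1)·2 = 14.

14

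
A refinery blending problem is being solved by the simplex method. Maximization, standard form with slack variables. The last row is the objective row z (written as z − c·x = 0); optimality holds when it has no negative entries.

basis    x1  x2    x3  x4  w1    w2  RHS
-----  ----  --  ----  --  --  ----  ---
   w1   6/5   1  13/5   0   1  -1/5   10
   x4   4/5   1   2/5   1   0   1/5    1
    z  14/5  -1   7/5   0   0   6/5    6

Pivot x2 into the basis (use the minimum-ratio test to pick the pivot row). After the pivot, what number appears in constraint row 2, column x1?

4/5

Ratio test on column x2 — row 1: 10/1 = 10; row 2: 1/1 = 1. Minimum is 1 at row 2 (x4 leaves); pivot element 1.
Divide row 2 by 1; eliminate column x2 from the other rows.
In the new row 2, the x1 entry is the old entry divided by the pivot: (4/5)/1 = 4/5.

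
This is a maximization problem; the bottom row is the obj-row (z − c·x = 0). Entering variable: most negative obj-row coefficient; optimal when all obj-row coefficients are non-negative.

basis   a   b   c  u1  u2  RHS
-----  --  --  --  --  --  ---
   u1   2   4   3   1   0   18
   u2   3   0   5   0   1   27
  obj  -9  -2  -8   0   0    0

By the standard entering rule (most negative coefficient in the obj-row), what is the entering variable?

a

Negative obj-row entries: a: -9, b: -2, c: -8.
The most negative is -9 in column a, so a enters.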